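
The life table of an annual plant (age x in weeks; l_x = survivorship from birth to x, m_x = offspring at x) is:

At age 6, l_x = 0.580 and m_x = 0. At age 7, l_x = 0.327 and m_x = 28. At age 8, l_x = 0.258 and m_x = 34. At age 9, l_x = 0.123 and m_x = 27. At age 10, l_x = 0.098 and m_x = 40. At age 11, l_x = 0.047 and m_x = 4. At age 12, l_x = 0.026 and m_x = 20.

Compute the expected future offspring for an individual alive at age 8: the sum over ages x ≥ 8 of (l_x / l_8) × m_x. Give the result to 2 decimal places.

64.81

l_8 = 0.258. Conditional survival from age 8 to x is l_x / l_8.
  x=8: (0.258/0.258) × 34 = 34.0000
  x=9: (0.123/0.258) × 27 = 12.8721
  x=10: (0.098/0.258) × 40 = 15.1938
  x=11: (0.047/0.258) × 4 = 0.7287
  x=12: (0.026/0.258) × 20 = 2.0155
Sum = 34.0000 + 12.8721 + 15.1938 + 0.7287 + 2.0155 = 64.8101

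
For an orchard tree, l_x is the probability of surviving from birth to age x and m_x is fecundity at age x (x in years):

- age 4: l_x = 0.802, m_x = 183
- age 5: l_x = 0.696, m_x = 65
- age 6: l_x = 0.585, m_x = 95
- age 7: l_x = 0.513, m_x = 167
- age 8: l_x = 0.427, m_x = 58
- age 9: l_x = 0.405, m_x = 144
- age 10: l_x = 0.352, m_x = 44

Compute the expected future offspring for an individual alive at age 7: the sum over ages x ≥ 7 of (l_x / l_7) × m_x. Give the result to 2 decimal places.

359.15

l_7 = 0.513. Conditional survival from age 7 to x is l_x / l_7.
  x=7: (0.513/0.513) × 167 = 167.0000
  x=8: (0.427/0.513) × 58 = 48.2768
  x=9: (0.405/0.513) × 144 = 113.6842
  x=10: (0.352/0.513) × 44 = 30.1910
Sum = 167.0000 + 48.2768 + 113.6842 + 30.1910 = 359.1520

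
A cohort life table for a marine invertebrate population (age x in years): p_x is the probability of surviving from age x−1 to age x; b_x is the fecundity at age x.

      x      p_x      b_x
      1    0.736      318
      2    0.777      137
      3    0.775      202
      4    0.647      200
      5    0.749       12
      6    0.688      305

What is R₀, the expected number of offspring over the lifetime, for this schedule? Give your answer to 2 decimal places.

506.92

Survivorship from birth: l_x = p_1·p_2·…·p_x.
  l_1 = 0.73600
  l_2 = 0.57187
  l_3 = 0.44320
  l_4 = 0.28675
  l_5 = 0.21478
  l_6 = 0.14777
R₀ = Σ l_x b_x:
  age 1: 0.73600 × 318 = 234.0480
  age 2: 0.57187 × 137 = 78.3462
  age 3: 0.44320 × 202 = 89.5264
  age 4: 0.28675 × 200 = 57.3500
  age 5: 0.21478 × 12 = 2.5774
  age 6: 0.14777 × 305 = 45.0699
R₀ = 234.0480 + 78.3462 + 89.5264 + 57.3500 + 2.5774 + 45.0699 = 506.9178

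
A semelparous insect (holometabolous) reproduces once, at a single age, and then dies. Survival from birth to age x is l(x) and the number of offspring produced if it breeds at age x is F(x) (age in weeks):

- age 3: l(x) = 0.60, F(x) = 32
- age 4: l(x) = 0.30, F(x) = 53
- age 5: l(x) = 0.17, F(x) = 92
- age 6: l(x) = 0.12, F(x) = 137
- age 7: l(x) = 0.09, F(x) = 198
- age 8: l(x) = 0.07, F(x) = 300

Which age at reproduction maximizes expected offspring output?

Expected offspring if breeding at age x = l(x) × F(x):
  age 3: 0.60 × 32 = 19.200
  age 4: 0.30 × 53 = 15.900
  age 5: 0.17 × 92 = 15.640
  age 6: 0.12 × 137 = 16.440
  age 7: 0.09 × 198 = 17.820
  age 8: 0.07 × 300 = 21.000
Maximum at age 8 (21.000).

8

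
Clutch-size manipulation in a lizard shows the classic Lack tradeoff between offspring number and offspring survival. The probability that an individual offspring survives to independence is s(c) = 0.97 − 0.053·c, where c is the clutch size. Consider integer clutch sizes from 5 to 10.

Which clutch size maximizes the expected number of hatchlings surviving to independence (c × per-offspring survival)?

Expected hatchlings surviving to independence = c × s(c):
  c=5: 5 × 0.705 = 3.525
  c=6: 6 × 0.652 = 3.912
  c=7: 7 × 0.599 = 4.193
  c=8: 8 × 0.546 = 4.368
  c=9: 9 × 0.493 = 4.437
  c=10: 10 × 0.440 = 4.400
Maximum at c = 9 (4.437 hatchlings surviving to independence).

9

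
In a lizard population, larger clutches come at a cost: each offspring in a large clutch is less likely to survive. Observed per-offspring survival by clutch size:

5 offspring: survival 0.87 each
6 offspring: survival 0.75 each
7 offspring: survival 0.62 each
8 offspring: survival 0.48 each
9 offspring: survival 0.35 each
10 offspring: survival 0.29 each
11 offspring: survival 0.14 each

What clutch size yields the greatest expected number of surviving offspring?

Expected surviving offspring = c × s(c):
  c=5: 5 × 0.87 = 4.350
  c=6: 6 × 0.75 = 4.500
  c=7: 7 × 0.62 = 4.340
  c=8: 8 × 0.48 = 3.840
  c=9: 9 × 0.35 = 3.150
  c=10: 10 × 0.29 = 2.900
  c=11: 11 × 0.14 = 1.540
Maximum at c = 6 (4.500 surviving offspring).

6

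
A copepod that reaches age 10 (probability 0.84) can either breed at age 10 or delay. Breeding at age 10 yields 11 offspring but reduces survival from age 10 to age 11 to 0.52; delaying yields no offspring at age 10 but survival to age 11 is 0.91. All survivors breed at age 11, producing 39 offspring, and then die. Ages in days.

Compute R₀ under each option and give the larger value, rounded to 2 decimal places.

29.81

breed at age 10: R₀ = 0.84 × (11 + 0.52 × 39) = 0.84 × 31.2800 = 26.2752
delay to age 11: R₀ = 0.84 × (0.91 × 39) = 0.84 × 35.4900 = 29.8116
Higher: delay to age 11 (29.8116).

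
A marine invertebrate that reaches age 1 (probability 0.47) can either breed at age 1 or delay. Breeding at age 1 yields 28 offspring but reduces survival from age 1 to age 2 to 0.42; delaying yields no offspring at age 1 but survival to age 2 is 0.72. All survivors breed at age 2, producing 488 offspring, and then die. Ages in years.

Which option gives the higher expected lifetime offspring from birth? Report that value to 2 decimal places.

breed at age 1: R₀ = 0.47 × (28 + 0.42 × 488) = 0.47 × 232.9600 = 109.4912
delay to age 2: R₀ = 0.47 × (0.72 × 488) = 0.47 × 351.3600 = 165.1392
Higher: delay to age 2 (165.1392).

165.14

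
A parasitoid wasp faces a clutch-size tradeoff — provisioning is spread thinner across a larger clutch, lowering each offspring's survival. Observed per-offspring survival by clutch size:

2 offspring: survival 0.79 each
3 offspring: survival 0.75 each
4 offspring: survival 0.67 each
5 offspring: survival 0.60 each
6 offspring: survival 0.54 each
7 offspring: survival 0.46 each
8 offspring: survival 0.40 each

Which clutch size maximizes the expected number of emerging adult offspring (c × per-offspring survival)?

6

Expected emerging adult offspring = c × s(c):
  c=2: 2 × 0.79 = 1.580
  c=3: 3 × 0.75 = 2.250
  c=4: 4 × 0.67 = 2.680
  c=5: 5 × 0.60 = 3.000
  c=6: 6 × 0.54 = 3.240
  c=7: 7 × 0.46 = 3.220
  c=8: 8 × 0.40 = 3.200
Maximum at c = 6 (3.240 emerging adult offspring).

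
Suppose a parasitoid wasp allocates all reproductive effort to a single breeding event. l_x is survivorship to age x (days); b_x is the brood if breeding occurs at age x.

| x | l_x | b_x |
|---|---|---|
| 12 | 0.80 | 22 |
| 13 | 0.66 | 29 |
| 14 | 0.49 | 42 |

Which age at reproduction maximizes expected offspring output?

Expected offspring if breeding at age x = l_x × b_x:
  age 12: 0.80 × 22 = 17.600
  age 13: 0.66 × 29 = 19.140
  age 14: 0.49 × 42 = 20.580
Maximum at age 14 (20.580).

14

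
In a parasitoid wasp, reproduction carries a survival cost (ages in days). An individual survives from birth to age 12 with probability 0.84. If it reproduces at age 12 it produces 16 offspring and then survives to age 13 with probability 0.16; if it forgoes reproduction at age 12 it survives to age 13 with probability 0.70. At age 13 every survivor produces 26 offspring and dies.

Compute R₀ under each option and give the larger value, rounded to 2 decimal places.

16.93

breed at age 12: R₀ = 0.84 × (16 + 0.16 × 26) = 0.84 × 20.1600 = 16.9344
delay to age 13: R₀ = 0.84 × (0.70 × 26) = 0.84 × 18.2000 = 15.2880
Higher: breed at age 12 (16.9344).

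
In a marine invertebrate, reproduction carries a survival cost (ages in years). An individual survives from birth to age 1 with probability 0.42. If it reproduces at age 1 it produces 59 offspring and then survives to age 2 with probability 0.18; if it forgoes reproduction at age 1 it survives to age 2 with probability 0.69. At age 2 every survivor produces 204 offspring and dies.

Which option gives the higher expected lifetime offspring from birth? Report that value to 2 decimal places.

breed at age 1: R₀ = 0.42 × (59 + 0.18 × 204) = 0.42 × 95.7200 = 40.2024
delay to age 2: R₀ = 0.42 × (0.69 × 204) = 0.42 × 140.7600 = 59.1192
Higher: delay to age 2 (59.1192).

59.12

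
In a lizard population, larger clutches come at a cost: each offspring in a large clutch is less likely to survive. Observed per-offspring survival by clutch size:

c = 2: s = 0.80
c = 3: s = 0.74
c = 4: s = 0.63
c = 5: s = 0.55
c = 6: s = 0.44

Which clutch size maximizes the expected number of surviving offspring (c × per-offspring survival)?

Expected surviving offspring = c × s(c):
  c=2: 2 × 0.80 = 1.600
  c=3: 3 × 0.74 = 2.220
  c=4: 4 × 0.63 = 2.520
  c=5: 5 × 0.55 = 2.750
  c=6: 6 × 0.44 = 2.640
Maximum at c = 5 (2.750 surviving offspring).

5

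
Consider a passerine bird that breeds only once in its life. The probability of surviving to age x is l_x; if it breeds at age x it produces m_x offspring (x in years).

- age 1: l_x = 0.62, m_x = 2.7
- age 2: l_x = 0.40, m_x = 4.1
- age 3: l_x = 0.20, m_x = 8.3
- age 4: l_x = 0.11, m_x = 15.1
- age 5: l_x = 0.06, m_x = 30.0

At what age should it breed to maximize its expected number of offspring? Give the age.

Expected offspring if breeding at age x = l_x × m_x:
  age 1: 0.62 × 2.7 = 1.674
  age 2: 0.40 × 4.1 = 1.640
  age 3: 0.20 × 8.3 = 1.660
  age 4: 0.11 × 15.1 = 1.661
  age 5: 0.06 × 30.0 = 1.800
Maximum at age 5 (1.800).

5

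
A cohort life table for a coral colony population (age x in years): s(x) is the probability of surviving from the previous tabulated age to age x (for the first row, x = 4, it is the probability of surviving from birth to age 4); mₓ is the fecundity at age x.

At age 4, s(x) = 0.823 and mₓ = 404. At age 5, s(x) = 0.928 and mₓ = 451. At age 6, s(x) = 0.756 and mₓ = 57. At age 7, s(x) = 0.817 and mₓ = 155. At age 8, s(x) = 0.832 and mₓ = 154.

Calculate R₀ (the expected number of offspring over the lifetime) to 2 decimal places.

Survivorship from birth: l_x = s_4·s_5·…·s_x.
  l_4 = 0.82300
  l_5 = 0.76374
  l_6 = 0.57739
  l_7 = 0.47173
  l_8 = 0.39248
R₀ = Σ l_x mₓ:
  age 4: 0.82300 × 404 = 332.4920
  age 5: 0.76374 × 451 = 344.4467
  age 6: 0.57739 × 57 = 32.9112
  age 7: 0.47173 × 155 = 73.1181
  age 8: 0.39248 × 154 = 60.4419
R₀ = 332.4920 + 344.4467 + 32.9112 + 73.1181 + 60.4419 = 843.4100

843.41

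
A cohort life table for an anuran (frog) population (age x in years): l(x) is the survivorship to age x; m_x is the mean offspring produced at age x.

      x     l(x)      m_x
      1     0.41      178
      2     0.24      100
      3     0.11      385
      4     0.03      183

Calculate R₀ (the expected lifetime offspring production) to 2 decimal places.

144.82

R₀ = Σ l(x) m_x:
  age 1: 0.41 × 178 = 72.9800
  age 2: 0.24 × 100 = 24.0000
  age 3: 0.11 × 385 = 42.3500
  age 4: 0.03 × 183 = 5.4900
R₀ = 72.9800 + 24.0000 + 42.3500 + 5.4900 = 144.8200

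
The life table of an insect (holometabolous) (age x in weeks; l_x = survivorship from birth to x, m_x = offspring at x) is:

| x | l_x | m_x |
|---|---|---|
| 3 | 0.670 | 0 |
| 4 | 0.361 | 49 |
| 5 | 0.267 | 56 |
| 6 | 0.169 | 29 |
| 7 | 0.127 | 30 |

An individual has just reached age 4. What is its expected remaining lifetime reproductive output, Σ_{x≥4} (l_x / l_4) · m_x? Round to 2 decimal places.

l_4 = 0.361. Conditional survival from age 4 to x is l_x / l_4.
  x=4: (0.361/0.361) × 49 = 49.0000
  x=5: (0.267/0.361) × 56 = 41.4183
  x=6: (0.169/0.361) × 29 = 13.5762
  x=7: (0.127/0.361) × 30 = 10.5540
Sum = 49.0000 + 41.4183 + 13.5762 + 10.5540 = 114.5485

114.55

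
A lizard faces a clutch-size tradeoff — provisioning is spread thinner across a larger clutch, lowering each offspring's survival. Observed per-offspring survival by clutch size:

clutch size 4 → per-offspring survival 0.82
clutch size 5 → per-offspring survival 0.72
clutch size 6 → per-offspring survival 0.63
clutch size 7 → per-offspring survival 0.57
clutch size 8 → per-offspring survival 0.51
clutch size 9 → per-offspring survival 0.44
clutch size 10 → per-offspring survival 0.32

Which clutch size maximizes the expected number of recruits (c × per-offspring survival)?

8

Expected recruits = c × s(c):
  c=4: 4 × 0.82 = 3.280
  c=5: 5 × 0.72 = 3.600
  c=6: 6 × 0.63 = 3.780
  c=7: 7 × 0.57 = 3.990
  c=8: 8 × 0.51 = 4.080
  c=9: 9 × 0.44 = 3.960
  c=10: 10 × 0.32 = 3.200
Maximum at c = 8 (4.080 recruits).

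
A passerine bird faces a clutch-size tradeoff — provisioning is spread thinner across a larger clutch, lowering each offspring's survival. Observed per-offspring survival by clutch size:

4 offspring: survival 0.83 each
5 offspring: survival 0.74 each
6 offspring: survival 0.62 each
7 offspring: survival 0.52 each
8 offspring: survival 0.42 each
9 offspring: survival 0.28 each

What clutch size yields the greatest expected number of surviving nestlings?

6

Expected surviving nestlings = c × s(c):
  c=4: 4 × 0.83 = 3.320
  c=5: 5 × 0.74 = 3.700
  c=6: 6 × 0.62 = 3.720
  c=7: 7 × 0.52 = 3.640
  c=8: 8 × 0.42 = 3.360
  c=9: 9 × 0.28 = 2.520
Maximum at c = 6 (3.720 surviving nestlings).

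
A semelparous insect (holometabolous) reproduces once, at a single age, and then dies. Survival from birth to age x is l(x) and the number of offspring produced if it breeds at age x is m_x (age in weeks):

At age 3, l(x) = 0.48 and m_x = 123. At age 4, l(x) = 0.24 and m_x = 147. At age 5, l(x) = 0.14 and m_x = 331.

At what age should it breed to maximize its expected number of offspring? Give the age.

Expected offspring if breeding at age x = l(x) × m_x:
  age 3: 0.48 × 123 = 59.040
  age 4: 0.24 × 147 = 35.280
  age 5: 0.14 × 331 = 46.340
Maximum at age 3 (59.040).

3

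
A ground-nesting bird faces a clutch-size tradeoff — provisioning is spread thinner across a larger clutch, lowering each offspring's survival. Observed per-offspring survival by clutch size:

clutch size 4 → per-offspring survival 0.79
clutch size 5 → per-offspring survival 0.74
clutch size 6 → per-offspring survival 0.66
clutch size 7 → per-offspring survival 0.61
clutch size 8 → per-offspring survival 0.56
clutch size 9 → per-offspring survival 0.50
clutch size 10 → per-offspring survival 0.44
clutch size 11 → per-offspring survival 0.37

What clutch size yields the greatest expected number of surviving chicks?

Expected surviving chicks = c × s(c):
  c=4: 4 × 0.79 = 3.160
  c=5: 5 × 0.74 = 3.700
  c=6: 6 × 0.66 = 3.960
  c=7: 7 × 0.61 = 4.270
  c=8: 8 × 0.56 = 4.480
  c=9: 9 × 0.50 = 4.500
  c=10: 10 × 0.44 = 4.400
  c=11: 11 × 0.37 = 4.070
Maximum at c = 9 (4.500 surviving chicks).

9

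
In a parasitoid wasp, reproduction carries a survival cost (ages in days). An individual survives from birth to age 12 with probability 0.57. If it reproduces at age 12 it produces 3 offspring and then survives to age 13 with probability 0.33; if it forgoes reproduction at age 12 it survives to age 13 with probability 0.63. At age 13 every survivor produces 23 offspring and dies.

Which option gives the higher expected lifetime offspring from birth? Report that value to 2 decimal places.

8.26

breed at age 12: R₀ = 0.57 × (3 + 0.33 × 23) = 0.57 × 10.5900 = 6.0363
delay to age 13: R₀ = 0.57 × (0.63 × 23) = 0.57 × 14.4900 = 8.2593
Higher: delay to age 13 (8.2593).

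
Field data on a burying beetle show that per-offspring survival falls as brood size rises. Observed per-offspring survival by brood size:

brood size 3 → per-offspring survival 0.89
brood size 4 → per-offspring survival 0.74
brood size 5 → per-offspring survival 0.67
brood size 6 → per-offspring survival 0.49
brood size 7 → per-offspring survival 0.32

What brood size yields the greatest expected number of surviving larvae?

Expected surviving larvae = c × s(c):
  c=3: 3 × 0.89 = 2.670
  c=4: 4 × 0.74 = 2.960
  c=5: 5 × 0.67 = 3.350
  c=6: 6 × 0.49 = 2.940
  c=7: 7 × 0.32 = 2.240
Maximum at c = 5 (3.350 surviving larvae).

5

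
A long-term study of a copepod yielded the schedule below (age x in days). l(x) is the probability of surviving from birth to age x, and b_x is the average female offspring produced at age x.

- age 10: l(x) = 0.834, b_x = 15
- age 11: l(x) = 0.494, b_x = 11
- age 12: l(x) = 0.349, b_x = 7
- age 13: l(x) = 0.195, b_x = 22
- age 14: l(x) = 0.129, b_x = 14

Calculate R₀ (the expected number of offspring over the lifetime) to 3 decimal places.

R₀ = Σ l(x) b_x:
  age 10: 0.834 × 15 = 12.5100
  age 11: 0.494 × 11 = 5.4340
  age 12: 0.349 × 7 = 2.4430
  age 13: 0.195 × 22 = 4.2900
  age 14: 0.129 × 14 = 1.8060
R₀ = 12.5100 + 5.4340 + 2.4430 + 4.2900 + 1.8060 = 26.4830

26.483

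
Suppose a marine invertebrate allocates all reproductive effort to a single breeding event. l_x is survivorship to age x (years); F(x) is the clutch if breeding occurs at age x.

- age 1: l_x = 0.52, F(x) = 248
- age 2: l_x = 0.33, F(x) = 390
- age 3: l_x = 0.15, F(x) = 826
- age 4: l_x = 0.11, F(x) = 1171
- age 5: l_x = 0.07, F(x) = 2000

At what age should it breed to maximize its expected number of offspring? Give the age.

Expected offspring if breeding at age x = l_x × F(x):
  age 1: 0.52 × 248 = 128.960
  age 2: 0.33 × 390 = 128.700
  age 3: 0.15 × 826 = 123.900
  age 4: 0.11 × 1171 = 128.810
  age 5: 0.07 × 2000 = 140.000
Maximum at age 5 (140.000).

5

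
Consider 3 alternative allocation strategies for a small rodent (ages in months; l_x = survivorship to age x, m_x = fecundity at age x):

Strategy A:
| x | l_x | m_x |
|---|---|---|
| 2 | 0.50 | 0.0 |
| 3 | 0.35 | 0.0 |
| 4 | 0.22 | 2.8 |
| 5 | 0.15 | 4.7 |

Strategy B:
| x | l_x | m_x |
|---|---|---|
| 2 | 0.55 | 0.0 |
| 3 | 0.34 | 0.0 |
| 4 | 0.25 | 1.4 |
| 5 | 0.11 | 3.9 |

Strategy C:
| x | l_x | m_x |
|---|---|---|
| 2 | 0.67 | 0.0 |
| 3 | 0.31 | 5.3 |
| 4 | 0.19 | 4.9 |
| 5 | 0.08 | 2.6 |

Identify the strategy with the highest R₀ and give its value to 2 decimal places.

Strategy A: R₀ = 0.50×0.0 + 0.35×0.0 + 0.22×2.8 + 0.15×4.7 = 1.3210
Strategy B: R₀ = 0.55×0.0 + 0.34×0.0 + 0.25×1.4 + 0.11×3.9 = 0.7790
Strategy C: R₀ = 0.67×0.0 + 0.31×5.3 + 0.19×4.9 + 0.08×2.6 = 2.7820
Highest R₀: strategy C with 2.7820.

2.78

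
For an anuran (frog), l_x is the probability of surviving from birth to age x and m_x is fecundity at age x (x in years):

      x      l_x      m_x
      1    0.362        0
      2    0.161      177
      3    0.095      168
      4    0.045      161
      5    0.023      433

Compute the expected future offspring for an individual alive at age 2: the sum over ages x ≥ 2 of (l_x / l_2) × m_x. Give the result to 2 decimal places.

l_2 = 0.161. Conditional survival from age 2 to x is l_x / l_2.
  x=2: (0.161/0.161) × 177 = 177.0000
  x=3: (0.095/0.161) × 168 = 99.1304
  x=4: (0.045/0.161) × 161 = 45.0000
  x=5: (0.023/0.161) × 433 = 61.8571
Sum = 177.0000 + 99.1304 + 45.0000 + 61.8571 = 382.9876

382.99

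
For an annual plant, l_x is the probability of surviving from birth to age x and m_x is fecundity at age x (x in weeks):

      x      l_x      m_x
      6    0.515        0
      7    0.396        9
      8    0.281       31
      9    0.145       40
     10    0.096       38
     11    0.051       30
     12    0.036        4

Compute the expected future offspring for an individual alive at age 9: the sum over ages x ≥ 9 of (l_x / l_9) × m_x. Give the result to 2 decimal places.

l_9 = 0.145. Conditional survival from age 9 to x is l_x / l_9.
  x=9: (0.145/0.145) × 40 = 40.0000
  x=10: (0.096/0.145) × 38 = 25.1586
  x=11: (0.051/0.145) × 30 = 10.5517
  x=12: (0.036/0.145) × 4 = 0.9931
Sum = 40.0000 + 25.1586 + 10.5517 + 0.9931 = 76.7034

76.70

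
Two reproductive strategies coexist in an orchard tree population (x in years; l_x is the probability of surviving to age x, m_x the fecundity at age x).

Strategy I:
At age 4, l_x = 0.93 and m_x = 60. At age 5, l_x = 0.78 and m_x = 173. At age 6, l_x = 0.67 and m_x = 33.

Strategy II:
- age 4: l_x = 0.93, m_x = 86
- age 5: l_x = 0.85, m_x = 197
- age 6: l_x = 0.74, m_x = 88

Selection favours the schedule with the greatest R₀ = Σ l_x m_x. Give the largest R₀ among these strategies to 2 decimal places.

Strategy I: R₀ = 0.93×60 + 0.78×173 + 0.67×33 = 212.8500
Strategy II: R₀ = 0.93×86 + 0.85×197 + 0.74×88 = 312.5500
Highest R₀: strategy II with 312.5500.

312.55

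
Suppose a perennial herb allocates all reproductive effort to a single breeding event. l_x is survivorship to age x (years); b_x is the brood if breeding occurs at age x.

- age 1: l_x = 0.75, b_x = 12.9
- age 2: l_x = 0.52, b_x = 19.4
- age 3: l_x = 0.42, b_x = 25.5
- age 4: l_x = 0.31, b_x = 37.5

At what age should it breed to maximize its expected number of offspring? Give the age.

4

Expected offspring if breeding at age x = l_x × b_x:
  age 1: 0.75 × 12.9 = 9.675
  age 2: 0.52 × 19.4 = 10.088
  age 3: 0.42 × 25.5 = 10.710
  age 4: 0.31 × 37.5 = 11.625
Maximum at age 4 (11.625).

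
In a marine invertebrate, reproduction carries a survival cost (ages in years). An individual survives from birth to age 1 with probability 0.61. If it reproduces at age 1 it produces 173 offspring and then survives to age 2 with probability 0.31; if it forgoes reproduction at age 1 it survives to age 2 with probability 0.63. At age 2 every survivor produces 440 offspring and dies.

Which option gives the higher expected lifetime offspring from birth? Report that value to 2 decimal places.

breed at age 1: R₀ = 0.61 × (173 + 0.31 × 440) = 0.61 × 309.4000 = 188.7340
delay to age 2: R₀ = 0.61 × (0.63 × 440) = 0.61 × 277.2000 = 169.0920
Higher: breed at age 1 (188.7340).

188.73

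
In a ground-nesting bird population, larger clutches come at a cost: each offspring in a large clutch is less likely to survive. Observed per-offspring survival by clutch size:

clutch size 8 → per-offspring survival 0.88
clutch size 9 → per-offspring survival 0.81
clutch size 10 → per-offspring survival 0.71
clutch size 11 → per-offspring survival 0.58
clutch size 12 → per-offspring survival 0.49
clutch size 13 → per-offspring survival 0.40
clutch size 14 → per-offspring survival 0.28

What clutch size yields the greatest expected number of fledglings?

9

Expected fledglings = c × s(c):
  c=8: 8 × 0.88 = 7.040
  c=9: 9 × 0.81 = 7.290
  c=10: 10 × 0.71 = 7.100
  c=11: 11 × 0.58 = 6.380
  c=12: 12 × 0.49 = 5.880
  c=13: 13 × 0.40 = 5.200
  c=14: 14 × 0.28 = 3.920
Maximum at c = 9 (7.290 fledglings).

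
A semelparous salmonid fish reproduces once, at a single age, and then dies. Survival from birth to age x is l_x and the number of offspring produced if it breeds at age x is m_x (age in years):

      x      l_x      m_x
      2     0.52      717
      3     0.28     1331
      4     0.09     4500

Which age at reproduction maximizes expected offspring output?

4

Expected offspring if breeding at age x = l_x × m_x:
  age 2: 0.52 × 717 = 372.840
  age 3: 0.28 × 1331 = 372.680
  age 4: 0.09 × 4500 = 405.000
Maximum at age 4 (405.000).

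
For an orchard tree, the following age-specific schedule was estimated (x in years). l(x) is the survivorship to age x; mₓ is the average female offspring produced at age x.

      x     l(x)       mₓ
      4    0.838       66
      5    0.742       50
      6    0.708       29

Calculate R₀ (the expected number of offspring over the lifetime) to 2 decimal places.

112.94

R₀ = Σ l(x) mₓ:
  age 4: 0.838 × 66 = 55.3080
  age 5: 0.742 × 50 = 37.1000
  age 6: 0.708 × 29 = 20.5320
R₀ = 55.3080 + 37.1000 + 20.5320 = 112.9400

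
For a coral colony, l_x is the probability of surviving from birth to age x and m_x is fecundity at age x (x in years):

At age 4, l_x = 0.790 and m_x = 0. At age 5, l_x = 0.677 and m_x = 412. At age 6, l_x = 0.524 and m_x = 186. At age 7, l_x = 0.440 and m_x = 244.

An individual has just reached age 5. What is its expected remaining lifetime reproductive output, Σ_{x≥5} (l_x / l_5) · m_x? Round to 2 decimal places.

l_5 = 0.677. Conditional survival from age 5 to x is l_x / l_5.
  x=5: (0.677/0.677) × 412 = 412.0000
  x=6: (0.524/0.677) × 186 = 143.9645
  x=7: (0.440/0.677) × 244 = 158.5820
Sum = 412.0000 + 143.9645 + 158.5820 = 714.5465

714.55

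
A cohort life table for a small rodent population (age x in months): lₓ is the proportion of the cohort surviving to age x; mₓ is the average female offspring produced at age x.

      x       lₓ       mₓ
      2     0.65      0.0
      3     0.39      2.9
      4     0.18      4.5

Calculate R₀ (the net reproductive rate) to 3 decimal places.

1.941

R₀ = Σ lₓ mₓ:
  age 2: 0.65 × 0.0 = 0.0000
  age 3: 0.39 × 2.9 = 1.1310
  age 4: 0.18 × 4.5 = 0.8100
R₀ = 0.0000 + 1.1310 + 0.8100 = 1.9410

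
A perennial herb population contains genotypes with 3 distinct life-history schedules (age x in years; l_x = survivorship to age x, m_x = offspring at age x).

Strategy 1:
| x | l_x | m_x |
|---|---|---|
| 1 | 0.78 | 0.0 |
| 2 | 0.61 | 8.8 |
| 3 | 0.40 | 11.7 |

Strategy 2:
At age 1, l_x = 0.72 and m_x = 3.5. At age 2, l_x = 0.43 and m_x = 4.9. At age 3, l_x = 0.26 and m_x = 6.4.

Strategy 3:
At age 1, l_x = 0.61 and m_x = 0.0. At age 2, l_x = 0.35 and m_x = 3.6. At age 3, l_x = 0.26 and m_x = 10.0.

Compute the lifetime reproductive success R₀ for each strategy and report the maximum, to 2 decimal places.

Strategy 1: R₀ = 0.78×0.0 + 0.61×8.8 + 0.40×11.7 = 10.0480
Strategy 2: R₀ = 0.72×3.5 + 0.43×4.9 + 0.26×6.4 = 6.2910
Strategy 3: R₀ = 0.61×0.0 + 0.35×3.6 + 0.26×10.0 = 3.8600
Highest R₀: strategy 1 with 10.0480.

10.05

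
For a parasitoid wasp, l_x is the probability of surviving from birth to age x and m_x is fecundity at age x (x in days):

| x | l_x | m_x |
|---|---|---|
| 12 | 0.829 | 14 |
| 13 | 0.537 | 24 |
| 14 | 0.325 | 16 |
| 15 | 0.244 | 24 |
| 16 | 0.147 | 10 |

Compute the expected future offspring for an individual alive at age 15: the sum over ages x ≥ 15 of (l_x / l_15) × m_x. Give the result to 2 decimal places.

l_15 = 0.244. Conditional survival from age 15 to x is l_x / l_15.
  x=15: (0.244/0.244) × 24 = 24.0000
  x=16: (0.147/0.244) × 10 = 6.0246
Sum = 24.0000 + 6.0246 = 30.0246

30.02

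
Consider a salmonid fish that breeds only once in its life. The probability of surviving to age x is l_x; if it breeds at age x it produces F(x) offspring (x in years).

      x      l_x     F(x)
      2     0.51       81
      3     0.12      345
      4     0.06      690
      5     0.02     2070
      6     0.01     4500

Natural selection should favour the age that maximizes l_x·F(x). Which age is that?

Expected offspring if breeding at age x = l_x × F(x):
  age 2: 0.51 × 81 = 41.310
  age 3: 0.12 × 345 = 41.400
  age 4: 0.06 × 690 = 41.400
  age 5: 0.02 × 2070 = 41.400
  age 6: 0.01 × 4500 = 45.000
Maximum at age 6 (45.000).

6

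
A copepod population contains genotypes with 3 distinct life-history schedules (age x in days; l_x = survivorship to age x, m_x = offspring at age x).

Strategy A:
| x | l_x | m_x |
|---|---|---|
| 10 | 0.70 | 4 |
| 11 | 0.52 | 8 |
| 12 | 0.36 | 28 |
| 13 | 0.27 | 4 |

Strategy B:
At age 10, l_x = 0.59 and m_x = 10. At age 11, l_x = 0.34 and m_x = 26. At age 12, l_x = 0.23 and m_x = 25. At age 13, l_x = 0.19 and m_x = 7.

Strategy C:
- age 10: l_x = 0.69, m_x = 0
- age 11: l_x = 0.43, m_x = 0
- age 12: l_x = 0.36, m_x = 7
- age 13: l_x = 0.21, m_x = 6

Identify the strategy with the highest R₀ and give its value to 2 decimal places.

Strategy A: R₀ = 0.70×4 + 0.52×8 + 0.36×28 + 0.27×4 = 18.1200
Strategy B: R₀ = 0.59×10 + 0.34×26 + 0.23×25 + 0.19×7 = 21.8200
Strategy C: R₀ = 0.69×0 + 0.43×0 + 0.36×7 + 0.21×6 = 3.7800
Highest R₀: strategy B with 21.8200.

21.82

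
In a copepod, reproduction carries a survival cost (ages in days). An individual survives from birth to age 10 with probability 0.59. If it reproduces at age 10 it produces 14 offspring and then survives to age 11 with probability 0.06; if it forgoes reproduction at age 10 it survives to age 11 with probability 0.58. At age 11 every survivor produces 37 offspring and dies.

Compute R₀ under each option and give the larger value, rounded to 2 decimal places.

breed at age 10: R₀ = 0.59 × (14 + 0.06 × 37) = 0.59 × 16.2200 = 9.5698
delay to age 11: R₀ = 0.59 × (0.58 × 37) = 0.59 × 21.4600 = 12.6614
Higher: delay to age 11 (12.6614).

12.66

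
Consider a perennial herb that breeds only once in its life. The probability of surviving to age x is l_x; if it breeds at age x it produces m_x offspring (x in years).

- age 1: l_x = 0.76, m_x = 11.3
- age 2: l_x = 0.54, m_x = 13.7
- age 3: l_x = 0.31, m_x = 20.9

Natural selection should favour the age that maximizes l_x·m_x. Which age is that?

1

Expected offspring if breeding at age x = l_x × m_x:
  age 1: 0.76 × 11.3 = 8.588
  age 2: 0.54 × 13.7 = 7.398
  age 3: 0.31 × 20.9 = 6.479
Maximum at age 1 (8.588).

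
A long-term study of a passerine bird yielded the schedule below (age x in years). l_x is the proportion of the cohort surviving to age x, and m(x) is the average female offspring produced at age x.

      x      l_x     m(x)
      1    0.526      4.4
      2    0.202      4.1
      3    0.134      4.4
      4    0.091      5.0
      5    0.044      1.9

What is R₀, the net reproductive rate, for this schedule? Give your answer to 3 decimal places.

4.271

R₀ = Σ l_x m(x):
  age 1: 0.526 × 4.4 = 2.3144
  age 2: 0.202 × 4.1 = 0.8282
  age 3: 0.134 × 4.4 = 0.5896
  age 4: 0.091 × 5.0 = 0.4550
  age 5: 0.044 × 1.9 = 0.0836
R₀ = 2.3144 + 0.8282 + 0.5896 + 0.4550 + 0.0836 = 4.2708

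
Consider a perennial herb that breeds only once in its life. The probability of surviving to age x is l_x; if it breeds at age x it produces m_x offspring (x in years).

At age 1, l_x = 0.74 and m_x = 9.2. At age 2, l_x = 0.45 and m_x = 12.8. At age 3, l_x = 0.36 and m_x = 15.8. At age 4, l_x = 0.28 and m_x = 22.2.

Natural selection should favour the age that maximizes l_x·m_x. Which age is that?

1

Expected offspring if breeding at age x = l_x × m_x:
  age 1: 0.74 × 9.2 = 6.808
  age 2: 0.45 × 12.8 = 5.760
  age 3: 0.36 × 15.8 = 5.688
  age 4: 0.28 × 22.2 = 6.216
Maximum at age 1 (6.808).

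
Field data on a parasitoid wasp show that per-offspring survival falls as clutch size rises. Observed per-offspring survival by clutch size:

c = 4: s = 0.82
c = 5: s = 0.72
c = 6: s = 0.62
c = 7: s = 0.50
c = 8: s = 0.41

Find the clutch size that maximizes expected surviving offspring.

Expected surviving offspring = c × s(c):
  c=4: 4 × 0.82 = 3.280
  c=5: 5 × 0.72 = 3.600
  c=6: 6 × 0.62 = 3.720
  c=7: 7 × 0.50 = 3.500
  c=8: 8 × 0.41 = 3.280
Maximum at c = 6 (3.720 surviving offspring).

6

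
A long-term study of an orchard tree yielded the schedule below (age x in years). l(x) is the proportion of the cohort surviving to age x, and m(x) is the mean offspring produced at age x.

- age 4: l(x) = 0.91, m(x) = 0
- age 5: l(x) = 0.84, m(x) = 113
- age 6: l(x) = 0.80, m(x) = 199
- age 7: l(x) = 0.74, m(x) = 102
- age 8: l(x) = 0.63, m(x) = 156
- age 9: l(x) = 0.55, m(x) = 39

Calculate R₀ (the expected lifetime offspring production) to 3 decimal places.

449.330

R₀ = Σ l(x) m(x):
  age 4: 0.91 × 0 = 0.0000
  age 5: 0.84 × 113 = 94.9200
  age 6: 0.80 × 199 = 159.2000
  age 7: 0.74 × 102 = 75.4800
  age 8: 0.63 × 156 = 98.2800
  age 9: 0.55 × 39 = 21.4500
R₀ = 0.0000 + 94.9200 + 159.2000 + 75.4800 + 98.2800 + 21.4500 = 449.3300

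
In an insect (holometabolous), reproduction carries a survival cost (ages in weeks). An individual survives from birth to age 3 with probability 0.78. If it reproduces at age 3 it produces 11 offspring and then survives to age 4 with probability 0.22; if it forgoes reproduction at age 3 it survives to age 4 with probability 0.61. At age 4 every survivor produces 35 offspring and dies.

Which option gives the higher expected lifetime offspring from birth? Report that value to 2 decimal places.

16.65

breed at age 3: R₀ = 0.78 × (11 + 0.22 × 35) = 0.78 × 18.7000 = 14.5860
delay to age 4: R₀ = 0.78 × (0.61 × 35) = 0.78 × 21.3500 = 16.6530
Higher: delay to age 4 (16.6530).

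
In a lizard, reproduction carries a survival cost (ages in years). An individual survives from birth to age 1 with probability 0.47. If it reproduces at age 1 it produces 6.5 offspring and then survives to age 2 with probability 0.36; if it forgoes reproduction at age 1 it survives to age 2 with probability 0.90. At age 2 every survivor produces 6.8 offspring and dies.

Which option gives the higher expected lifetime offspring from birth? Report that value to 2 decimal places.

breed at age 1: R₀ = 0.47 × (6.5 + 0.36 × 6.8) = 0.47 × 8.9480 = 4.2056
delay to age 2: R₀ = 0.47 × (0.90 × 6.8) = 0.47 × 6.1200 = 2.8764
Higher: breed at age 1 (4.2056).

4.21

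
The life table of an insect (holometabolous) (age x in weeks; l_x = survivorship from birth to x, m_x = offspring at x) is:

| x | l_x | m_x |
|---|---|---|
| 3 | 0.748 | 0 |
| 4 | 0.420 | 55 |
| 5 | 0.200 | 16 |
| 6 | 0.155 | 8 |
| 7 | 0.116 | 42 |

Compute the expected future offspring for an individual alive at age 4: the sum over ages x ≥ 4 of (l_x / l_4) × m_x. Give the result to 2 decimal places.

77.17

l_4 = 0.420. Conditional survival from age 4 to x is l_x / l_4.
  x=4: (0.420/0.420) × 55 = 55.0000
  x=5: (0.200/0.420) × 16 = 7.6190
  x=6: (0.155/0.420) × 8 = 2.9524
  x=7: (0.116/0.420) × 42 = 11.6000
Sum = 55.0000 + 7.6190 + 2.9524 + 11.6000 = 77.1714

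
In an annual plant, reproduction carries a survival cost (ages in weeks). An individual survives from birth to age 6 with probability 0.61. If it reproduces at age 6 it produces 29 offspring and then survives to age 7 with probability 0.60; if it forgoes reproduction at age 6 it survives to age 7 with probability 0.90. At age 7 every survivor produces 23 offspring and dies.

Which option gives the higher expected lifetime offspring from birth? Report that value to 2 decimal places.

breed at age 6: R₀ = 0.61 × (29 + 0.60 × 23) = 0.61 × 42.8000 = 26.1080
delay to age 7: R₀ = 0.61 × (0.90 × 23) = 0.61 × 20.7000 = 12.6270
Higher: breed at age 6 (26.1080).

26.11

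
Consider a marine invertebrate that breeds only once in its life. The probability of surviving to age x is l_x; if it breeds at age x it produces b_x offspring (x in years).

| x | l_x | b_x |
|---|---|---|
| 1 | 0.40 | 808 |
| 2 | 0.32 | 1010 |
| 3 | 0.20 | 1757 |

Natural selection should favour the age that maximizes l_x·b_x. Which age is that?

3

Expected offspring if breeding at age x = l_x × b_x:
  age 1: 0.40 × 808 = 323.200
  age 2: 0.32 × 1010 = 323.200
  age 3: 0.20 × 1757 = 351.400
Maximum at age 3 (351.400).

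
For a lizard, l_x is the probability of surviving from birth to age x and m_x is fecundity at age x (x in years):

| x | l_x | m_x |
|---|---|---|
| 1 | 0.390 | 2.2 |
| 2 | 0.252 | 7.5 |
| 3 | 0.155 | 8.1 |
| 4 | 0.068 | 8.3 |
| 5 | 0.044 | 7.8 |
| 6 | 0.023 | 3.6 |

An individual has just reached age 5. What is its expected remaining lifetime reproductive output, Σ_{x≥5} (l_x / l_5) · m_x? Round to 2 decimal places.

l_5 = 0.044. Conditional survival from age 5 to x is l_x / l_5.
  x=5: (0.044/0.044) × 7.8 = 7.8000
  x=6: (0.023/0.044) × 3.6 = 1.8818
Sum = 7.8000 + 1.8818 = 9.6818

9.68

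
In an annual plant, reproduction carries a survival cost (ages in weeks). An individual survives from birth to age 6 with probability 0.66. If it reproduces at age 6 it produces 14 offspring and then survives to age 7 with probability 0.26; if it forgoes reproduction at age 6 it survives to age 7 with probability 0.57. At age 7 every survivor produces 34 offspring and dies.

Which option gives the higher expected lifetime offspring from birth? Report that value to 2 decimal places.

15.07

breed at age 6: R₀ = 0.66 × (14 + 0.26 × 34) = 0.66 × 22.8400 = 15.0744
delay to age 7: R₀ = 0.66 × (0.57 × 34) = 0.66 × 19.3800 = 12.7908
Higher: breed at age 6 (15.0744).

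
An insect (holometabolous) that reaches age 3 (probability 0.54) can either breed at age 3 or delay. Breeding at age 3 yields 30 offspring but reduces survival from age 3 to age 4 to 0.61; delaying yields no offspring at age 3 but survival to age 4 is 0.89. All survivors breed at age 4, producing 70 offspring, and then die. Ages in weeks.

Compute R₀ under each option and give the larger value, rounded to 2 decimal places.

breed at age 3: R₀ = 0.54 × (30 + 0.61 × 70) = 0.54 × 72.7000 = 39.2580
delay to age 4: R₀ = 0.54 × (0.89 × 70) = 0.54 × 62.3000 = 33.6420
Higher: breed at age 3 (39.2580).

39.26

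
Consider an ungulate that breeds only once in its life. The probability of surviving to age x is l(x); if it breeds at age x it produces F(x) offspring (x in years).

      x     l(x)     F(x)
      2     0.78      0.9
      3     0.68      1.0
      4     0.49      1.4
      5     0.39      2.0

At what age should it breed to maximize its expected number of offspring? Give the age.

Expected offspring if breeding at age x = l(x) × F(x):
  age 2: 0.78 × 0.9 = 0.702
  age 3: 0.68 × 1.0 = 0.680
  age 4: 0.49 × 1.4 = 0.686
  age 5: 0.39 × 2.0 = 0.780
Maximum at age 5 (0.780).

5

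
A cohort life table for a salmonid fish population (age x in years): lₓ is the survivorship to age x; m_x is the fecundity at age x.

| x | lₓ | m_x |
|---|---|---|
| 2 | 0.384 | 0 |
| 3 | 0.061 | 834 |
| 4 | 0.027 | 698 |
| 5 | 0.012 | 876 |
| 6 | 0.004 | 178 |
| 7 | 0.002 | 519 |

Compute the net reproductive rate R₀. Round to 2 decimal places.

81.98

R₀ = Σ lₓ m_x:
  age 2: 0.384 × 0 = 0.0000
  age 3: 0.061 × 834 = 50.8740
  age 4: 0.027 × 698 = 18.8460
  age 5: 0.012 × 876 = 10.5120
  age 6: 0.004 × 178 = 0.7120
  age 7: 0.002 × 519 = 1.0380
R₀ = 0.0000 + 50.8740 + 18.8460 + 10.5120 + 0.7120 + 1.0380 = 81.9820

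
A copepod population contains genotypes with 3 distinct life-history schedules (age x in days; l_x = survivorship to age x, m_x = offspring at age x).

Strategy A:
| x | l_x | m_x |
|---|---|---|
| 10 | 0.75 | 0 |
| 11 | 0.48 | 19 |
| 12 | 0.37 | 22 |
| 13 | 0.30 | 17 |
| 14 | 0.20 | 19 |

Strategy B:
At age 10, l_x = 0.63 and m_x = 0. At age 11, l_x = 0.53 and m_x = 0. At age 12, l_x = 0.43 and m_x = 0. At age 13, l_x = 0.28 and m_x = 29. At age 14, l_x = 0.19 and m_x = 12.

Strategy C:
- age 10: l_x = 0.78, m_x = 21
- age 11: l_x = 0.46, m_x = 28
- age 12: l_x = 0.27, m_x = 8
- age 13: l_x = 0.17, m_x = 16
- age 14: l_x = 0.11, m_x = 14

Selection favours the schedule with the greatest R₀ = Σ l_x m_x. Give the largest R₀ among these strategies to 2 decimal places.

Strategy A: R₀ = 0.75×0 + 0.48×19 + 0.37×22 + 0.30×17 + 0.20×19 = 26.1600
Strategy B: R₀ = 0.63×0 + 0.53×0 + 0.43×0 + 0.28×29 + 0.19×12 = 10.4000
Strategy C: R₀ = 0.78×21 + 0.46×28 + 0.27×8 + 0.17×16 + 0.11×14 = 35.6800
Highest R₀: strategy C with 35.6800.

35.68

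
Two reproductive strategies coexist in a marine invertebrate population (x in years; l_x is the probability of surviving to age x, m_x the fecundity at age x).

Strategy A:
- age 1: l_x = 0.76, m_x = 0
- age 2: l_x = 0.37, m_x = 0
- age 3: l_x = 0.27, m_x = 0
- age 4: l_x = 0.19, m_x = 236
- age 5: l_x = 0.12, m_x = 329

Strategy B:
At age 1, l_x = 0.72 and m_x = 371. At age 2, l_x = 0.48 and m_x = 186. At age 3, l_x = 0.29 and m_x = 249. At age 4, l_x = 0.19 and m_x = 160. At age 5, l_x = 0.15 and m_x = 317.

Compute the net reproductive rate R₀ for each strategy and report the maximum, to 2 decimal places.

506.56

Strategy A: R₀ = 0.76×0 + 0.37×0 + 0.27×0 + 0.19×236 + 0.12×329 = 84.3200
Strategy B: R₀ = 0.72×371 + 0.48×186 + 0.29×249 + 0.19×160 + 0.15×317 = 506.5600
Highest R₀: strategy B with 506.5600.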